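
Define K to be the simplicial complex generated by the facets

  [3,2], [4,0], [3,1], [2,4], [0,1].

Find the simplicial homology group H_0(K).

Take the total order 0 < 1 < 2 < 3 < 4 on the vertex set. Then K (dimension 1) consists of the simplices:

  0-simplices (5): [0], [1], [2], [3], [4]
  1-simplices (5): [0,1], [0,4], [1,3], [2,3], [2,4]

giving chain groups C_0 ≅ Z^5, C_1 ≅ Z^5.

∂_1: C_1 → C_0 sends each edge [p,q] (with p < q) to q − p.
This gives a 5×5 integer matrix of rank 4; reducing to Smith normal form yields diagonal entries (1,1,1,1).

Reading off H_k = ker ∂_k / im ∂_{k+1}:

  H_0: rank C_0 − rank ∂_1 = 5 − 4 = 1, and the invariant factors of ∂_1 are all 1, so H_0 = Z.

H_0 = Z.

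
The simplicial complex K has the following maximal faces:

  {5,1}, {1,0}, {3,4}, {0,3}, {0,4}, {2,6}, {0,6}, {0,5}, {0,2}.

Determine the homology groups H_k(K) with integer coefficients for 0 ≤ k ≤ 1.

H_0 = Z,  H_1 = Z^3.

We work with the vertex ordering 0 < 1 < 2 < 3 < 4 < 5 < 6. The simplices of K, each written with vertices in increasing order, are:

  0-simplices (7): [0], [1], [2], [3], [4], [5], [6]
  1-simplices (9): [0,1], [0,2], [0,3], [0,4], [0,5], [0,6], [1,5], [2,6], [3,4]

so the chain groups are C_0 ≅ Z^7, C_1 ≅ Z^9.

∂_1: C_1 → C_0 maps an edge to its endpoints' difference, ∂[p,q] = q − p.
As a 7×9 matrix over Z this has rank 6, with invariant factors (1,1,1,1,1,1).

Computing H_k = (kernel of ∂_k) / (image of ∂_{k+1}):

  H_0: rank C_0 − rank ∂_1 = 7 − 6 = 1, and the invariant factors of ∂_1 are all 1, so H_0 = Z.
  H_1: rank ker ∂_1 − rank ∂_2 = (9 − 6) − 0 = 3, and there is no ∂_2, so H_1 = Z^3.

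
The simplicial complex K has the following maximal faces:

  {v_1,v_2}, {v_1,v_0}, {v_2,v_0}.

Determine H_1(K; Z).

Take the total order v_0 < v_1 < v_2 on the vertex set. Then K (dimension 1) consists of the simplices:

  0-simplices (3): [v_0], [v_1], [v_2]
  1-simplices (3): [v_0,v_1], [v_0,v_2], [v_1,v_2]

giving chain groups C_0 ≅ Z^3, C_1 ≅ Z^3.

∂_1: C_1 → C_0 is given by ∂[p,q] = [q] − [p]. For instance
  ∂[v_0,v_2] = [v_2] − [v_0].
The resulting 3×3 matrix has rank 2, and its Smith normal form has invariant factors (1,1).

Computing H_k = (kernel of ∂_k) / (image of ∂_{k+1}):

  H_1: rank ker ∂_1 − rank ∂_2 = (3 − 2) − 0 = 1, and there is no ∂_2, so H_1 = Z.

H_1 ≅ Z.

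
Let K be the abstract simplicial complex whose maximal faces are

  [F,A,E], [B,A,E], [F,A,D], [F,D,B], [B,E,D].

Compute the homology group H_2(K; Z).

H_2 = 0.

Take the total order A < B < D < E < F on the vertex set. Then K (dimension 2) consists of the simplices:

  0-simplices (5): A, B, D, E, F
  1-simplices (10): AB, AD, AE, AF, BD, BE, BF, DE, DF, EF
  2-simplices (5): ABE, ADF, AEF, BDE, BDF

giving chain groups C_0 ≅ Z^5, C_1 ≅ Z^10, C_2 ≅ Z^5.

∂_1: C_1 → C_0 is given by ∂[p,q] = [q] − [p]. For instance
  ∂AB = B − A.
As a 5×10 matrix over Z this has rank 4, with invariant factors (1,1,1,1).

∂_2: C_2 → C_1 acts by ∂[p,q,r] = [q,r] − [p,r] + [p,q]. For instance
  ∂ADF = DF − AF + AD,
  ∂BDE = DE − BE + BD.
This gives a 10×5 integer matrix of rank 5; reducing to Smith normal form yields diagonal entries (1,1,1,1,1).

Computing H_k = (kernel of ∂_k) / (image of ∂_{k+1}):

  H_2: rank ker ∂_2 − rank ∂_3 = (5 − 5) − 0 = 0, and there is no ∂_3, so H_2 = 0.

(K is a triangulation of the Möbius band.)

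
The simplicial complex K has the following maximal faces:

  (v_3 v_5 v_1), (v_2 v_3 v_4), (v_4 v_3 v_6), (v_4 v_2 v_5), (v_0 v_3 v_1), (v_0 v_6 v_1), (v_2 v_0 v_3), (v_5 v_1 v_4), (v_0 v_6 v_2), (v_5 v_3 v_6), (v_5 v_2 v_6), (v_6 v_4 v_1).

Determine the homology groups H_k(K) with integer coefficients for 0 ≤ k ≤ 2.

Order the vertices as v_0 < v_1 < v_2 < v_3 < v_4 < v_5 < v_6. Listing each simplex with vertices in this order, K has dimension 2 with simplices:

  0-simplices (7): [v_0], [v_1], [v_2], [v_3], [v_4], [v_5], [v_6]
  1-simplices (18): (18 of them)
  2-simplices (12): (12 of them)

Hence C_0 ≅ Z^7, C_1 ≅ Z^18, C_2 ≅ Z^12.

∂_1: C_1 → C_0 sends each edge [p,q] (with p < q) to q − p.
The 7×18 boundary matrix has rank 6 and Smith normal form diag(1,1,1,1,1,1).

∂_2: C_2 → C_1 acts by ∂[p,q,r] = [q,r] − [p,r] + [p,q]. For instance
  ∂[v_1,v_4,v_5] = [v_4,v_5] − [v_1,v_5] + [v_1,v_4],
  ∂[v_0,v_1,v_6] = [v_1,v_6] − [v_0,v_6] + [v_0,v_1].
This gives a 18×12 integer matrix of rank 12; reducing to Smith normal form yields diagonal entries (1,1,1,1,1,1,1,1,1,1,1,2).

From H_k ≅ ker(∂_k) / im(∂_{k+1}) we obtain:

  H_0: rank C_0 − rank ∂_1 = 7 − 6 = 1, and the invariant factors of ∂_1 are all 1, so H_0 ≅ Z.
  H_1: rank ker ∂_1 − rank ∂_2 = (18 − 6) − 12 = 0, and ∂_2 has invariant factor 2 > 1, so H_1 ≅ Z_2.
  H_2: rank ker ∂_2 − rank ∂_3 = (12 − 12) − 0 = 0, and there is no ∂_3, so H_2 ≅ 0.

(K is a triangulation of the real projective plane RP^2.)

H_0 ≅ Z,  H_1 ≅ Z_2,  H_2 = 0.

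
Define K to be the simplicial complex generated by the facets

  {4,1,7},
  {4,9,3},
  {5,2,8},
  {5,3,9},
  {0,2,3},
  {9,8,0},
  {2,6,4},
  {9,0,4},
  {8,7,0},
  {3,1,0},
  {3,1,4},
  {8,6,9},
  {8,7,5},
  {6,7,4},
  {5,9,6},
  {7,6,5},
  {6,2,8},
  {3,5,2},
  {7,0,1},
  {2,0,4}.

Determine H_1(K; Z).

Take the total order 0 < 1 < 2 < 3 < 4 < 5 < 6 < 7 < 8 < 9 on the vertex set. Then K (dimension 2) consists of the simplices:

  0-simplices (10): [0], [1], [2], [3], [4], [5], [6], [7], [8], [9]
  1-simplices (30): (30 of them)
  2-simplices (20): (20 of them)

so the chain groups are C_0 ≅ Z^10, C_1 ≅ Z^30, C_2 ≅ Z^20.

Boundary ∂_1: C_1 → C_0 is given by ∂[p,q] = [q] − [p].
As a 10×30 matrix over Z this has rank 9, with invariant factors (1,1,1,1,1,1,1,1,1).

Boundary ∂_2: C_2 → C_1 acts by ∂[p,q,r] = [q,r] − [p,r] + [p,q]. For instance
  ∂[4,6,7] = [6,7] − [4,7] + [4,6],
  ∂[0,1,3] = [1,3] − [0,3] + [0,1].
As a 30×20 matrix over Z this has rank 20, with invariant factors (1,1,1,1,1,1,1,1,1,1,1,1,1,1,1,1,1,1,1,2).

Now H_k = ker ∂_k / im ∂_{k+1}, so:

  H_1: rank ker ∂_1 − rank ∂_2 = (30 − 9) − 20 = 1, and ∂_2 has invariant factor 2 > 1, so H_1 = Z ⊕ Z/2Z.

H_1 ≅ Z ⊕ Z/2Z.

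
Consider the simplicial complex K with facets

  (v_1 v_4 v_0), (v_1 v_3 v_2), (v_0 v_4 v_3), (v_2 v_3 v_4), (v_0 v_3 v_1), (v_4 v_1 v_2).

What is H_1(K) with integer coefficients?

H_1 ≅ 0.

Order the vertices as v_0 < v_1 < v_2 < v_3 < v_4. Listing each simplex with vertices in this order, K has dimension 2 with simplices:

  0-simplices (5): [v_0], [v_1], [v_2], [v_3], [v_4]
  1-simplices (9): [v_0,v_1], [v_0,v_3], [v_0,v_4], [v_1,v_2], [v_1,v_3], [v_1,v_4], [v_2,v_3], [v_2,v_4], [v_3,v_4]
  2-simplices (6): [v_0,v_1,v_3], [v_0,v_1,v_4], [v_0,v_3,v_4], [v_1,v_2,v_3], [v_1,v_2,v_4], [v_2,v_3,v_4]

giving chain groups C_0 ≅ Z^5, C_1 ≅ Z^9, C_2 ≅ Z^6.

The boundary map ∂_1: C_1 → C_0 sends each edge [p,q] (with p < q) to q − p.
As a 5×9 matrix over Z this has rank 4, with invariant factors (1,1,1,1).

∂_2: C_2 → C_1 maps a triangle to the signed sum of its edges. For instance
  ∂[v_1,v_2,v_4] = [v_2,v_4] − [v_1,v_4] + [v_1,v_2],
  ∂[v_0,v_1,v_4] = [v_1,v_4] − [v_0,v_4] + [v_0,v_1].
As a 9×6 matrix over Z this has rank 5, with invariant factors (1,1,1,1,1).

Now H_k = ker ∂_k / im ∂_{k+1}, so:

  H_1: rank ker ∂_1 − rank ∂_2 = (9 − 4) − 5 = 0, and the invariant factors of ∂_2 are all 1, so H_1 ≅ 0.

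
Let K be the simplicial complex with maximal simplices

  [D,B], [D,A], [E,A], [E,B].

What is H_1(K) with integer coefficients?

H_1 ≅ Z.

We work with the vertex ordering A < B < D < E. The simplices of K, each written with vertices in increasing order, are:

  0-simplices (4): A, B, D, E
  1-simplices (4): AD, AE, BD, BE

giving chain groups C_0 ≅ Z^4, C_1 ≅ Z^4.

The boundary map ∂_1: C_1 → C_0 maps an edge to its endpoints' difference, ∂[p,q] = q − p.
The resulting 4×4 matrix has rank 3, and its Smith normal form has invariant factors (1,1,1).

Now H_k = ker ∂_k / im ∂_{k+1}, so:

  H_1: rank ker ∂_1 − rank ∂_2 = (4 − 3) − 0 = 1, and there is no ∂_2, so H_1 = Z.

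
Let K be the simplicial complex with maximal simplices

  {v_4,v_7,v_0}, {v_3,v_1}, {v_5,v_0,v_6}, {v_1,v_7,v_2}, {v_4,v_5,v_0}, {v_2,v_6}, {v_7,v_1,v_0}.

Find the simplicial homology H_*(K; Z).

Take the total order v_0 < v_1 < v_2 < v_3 < v_4 < v_5 < v_6 < v_7 on the vertex set. Then K (dimension 2) consists of the simplices:

  0-simplices (8): [v_0], [v_1], [v_2], [v_3], [v_4], [v_5], [v_6], [v_7]
  1-simplices (13): [v_0,v_1], [v_0,v_4], [v_0,v_5], [v_0,v_6], [v_0,v_7], [v_1,v_2], [v_1,v_3], [v_1,v_7], [v_2,v_6], [v_2,v_7], [v_4,v_5], [v_4,v_7], [v_5,v_6]
  2-simplices (5): [v_0,v_1,v_7], [v_0,v_4,v_5], [v_0,v_4,v_7], [v_0,v_5,v_6], [v_1,v_2,v_7]

giving chain groups C_0 ≅ Z^8, C_1 ≅ Z^13, C_2 ≅ Z^5.

Boundary ∂_1: C_1 → C_0 is given by ∂[p,q] = [q] − [p].
The 8×13 boundary matrix has rank 7 and Smith normal form diag(1,1,1,1,1,1,1).

The boundary map ∂_2: C_2 → C_1 maps a triangle to the signed sum of its edges. For instance
  ∂[v_0,v_4,v_5] = [v_4,v_5] − [v_0,v_5] + [v_0,v_4],
  ∂[v_0,v_5,v_6] = [v_5,v_6] − [v_0,v_6] + [v_0,v_5].
The resulting 13×5 matrix has rank 5, and its Smith normal form has invariant factors (1,1,1,1,1).

Now H_k = ker ∂_k / im ∂_{k+1}, so:

  H_0: rank C_0 − rank ∂_1 = 8 − 7 = 1, and the invariant factors of ∂_1 are all 1, so H_0 ≅ Z.
  H_1: rank ker ∂_1 − rank ∂_2 = (13 − 7) − 5 = 1, and the invariant factors of ∂_2 are all 1, so H_1 ≅ Z.
  H_2: rank ker ∂_2 − rank ∂_3 = (5 − 5) − 0 = 0, and there is no ∂_3, so H_2 ≅ 0.

H_0 ≅ Z,  H_1 ≅ Z,  H_2 = 0.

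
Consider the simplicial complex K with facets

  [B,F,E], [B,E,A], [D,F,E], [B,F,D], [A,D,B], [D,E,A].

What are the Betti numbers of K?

Fix the vertex order A < B < D < E < F and write every simplex with vertices in increasing order. Then dim K = 2 and the simplices of K are:

  0-simplices (5): A, B, D, E, F
  1-simplices (9): AB, AD, AE, BD, BE, BF, DE, DF, EF
  2-simplices (6): ABD, ABE, ADE, BDF, BEF, DEF

so the chain groups are C_0 ≅ Z^5, C_1 ≅ Z^9, C_2 ≅ Z^6.

∂_1: C_1 → C_0 sends each edge [p,q] (with p < q) to q − p.
As a 5×9 matrix over Z this has rank 4, with invariant factors (1,1,1,1).

The boundary map ∂_2: C_2 → C_1 maps a triangle to the signed sum of its edges. For instance
  ∂DEF = EF − DF + DE,
  ∂ABE = BE − AE + AB.
As a 9×6 matrix over Z this has rank 5, with invariant factors (1,1,1,1,1).

Computing H_k = (kernel of ∂_k) / (image of ∂_{k+1}):

  H_0: rank C_0 − rank ∂_1 = 5 − 4 = 1, and the invariant factors of ∂_1 are all 1, so H_0 = Z.
  H_1: rank ker ∂_1 − rank ∂_2 = (9 − 4) − 5 = 0, and the invariant factors of ∂_2 are all 1, so H_1 = 0.
  H_2: rank ker ∂_2 − rank ∂_3 = (6 − 5) − 0 = 1, and there is no ∂_3, so H_2 = Z.

As a check, the Euler characteristic is 5 − 9 + 6 = 2, which agrees with 1 − 0 + 1 = 2.

Hence the Betti numbers are b_0 = 1, b_1 = 0, b_2 = 1.

b_0 = 1, b_1 = 0, b_2 = 1.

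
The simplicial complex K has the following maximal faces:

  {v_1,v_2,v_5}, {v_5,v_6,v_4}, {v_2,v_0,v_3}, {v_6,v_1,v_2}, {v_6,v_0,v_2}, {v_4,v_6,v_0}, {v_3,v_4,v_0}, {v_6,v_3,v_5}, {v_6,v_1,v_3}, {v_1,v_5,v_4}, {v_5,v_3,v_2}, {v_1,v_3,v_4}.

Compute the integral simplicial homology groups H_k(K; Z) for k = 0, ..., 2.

Take the total order v_0 < v_1 < v_2 < v_3 < v_4 < v_5 < v_6 on the vertex set. Then K (dimension 2) consists of the simplices:

  0-simplices (7): [v_0], [v_1], [v_2], [v_3], [v_4], [v_5], [v_6]
  1-simplices (18): (18 of them)
  2-simplices (12): (12 of them)

Hence C_0 ≅ Z^7, C_1 ≅ Z^18, C_2 ≅ Z^12.

Boundary ∂_1: C_1 → C_0 sends each edge [p,q] (with p < q) to q − p.
This gives a 7×18 integer matrix of rank 6; reducing to Smith normal form yields diagonal entries (1,1,1,1,1,1).

∂_2: C_2 → C_1 acts by ∂[p,q,r] = [q,r] − [p,r] + [p,q]. For instance
  ∂[v_1,v_2,v_5] = [v_2,v_5] − [v_1,v_5] + [v_1,v_2],
  ∂[v_1,v_3,v_4] = [v_3,v_4] − [v_1,v_4] + [v_1,v_3].
As a 18×12 matrix over Z this has rank 12, with invariant factors (1,1,1,1,1,1,1,1,1,1,1,2).

Reading off H_k = ker ∂_k / im ∂_{k+1}:

  H_0: rank C_0 − rank ∂_1 = 7 − 6 = 1, and the invariant factors of ∂_1 are all 1, so H_0 ≅ Z.
  H_1: rank ker ∂_1 − rank ∂_2 = (18 − 6) − 12 = 0, and ∂_2 has invariant factor 2 > 1, so H_1 ≅ Z/2Z.
  H_2: rank ker ∂_2 − rank ∂_3 = (12 − 12) − 0 = 0, and there is no ∂_3, so H_2 ≅ 0.

(K is a triangulation of the real projective plane RP^2.)

H_0 = Z,  H_1 = Z/2Z,  H_2 = 0.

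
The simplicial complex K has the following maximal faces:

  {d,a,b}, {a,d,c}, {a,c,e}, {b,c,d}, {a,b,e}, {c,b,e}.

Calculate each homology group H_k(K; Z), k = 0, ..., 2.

Take the total order a < b < c < d < e on the vertex set. Then K (dimension 2) consists of the simplices:

  0-simplices (5): a, b, c, d, e
  1-simplices (9): ab, ac, ad, ae, bc, bd, be, cd, ce
  2-simplices (6): abd, abe, acd, ace, bcd, bce

giving chain groups C_0 ≅ Z^5, C_1 ≅ Z^9, C_2 ≅ Z^6.

Boundary ∂_1: C_1 → C_0 is given by ∂[p,q] = [q] − [p].
As a 5×9 matrix over Z this has rank 4, with invariant factors (1,1,1,1).

The boundary map ∂_2: C_2 → C_1 acts by ∂[p,q,r] = [q,r] − [p,r] + [p,q]. For instance
  ∂abe = be − ae + ab,
  ∂bcd = cd − bd + bc.
The resulting 9×6 matrix has rank 5, and its Smith normal form has invariant factors (1,1,1,1,1).

Computing H_k = (kernel of ∂_k) / (image of ∂_{k+1}):

  H_0: rank C_0 − rank ∂_1 = 5 − 4 = 1, and the invariant factors of ∂_1 are all 1, so H_0 = Z.
  H_1: rank ker ∂_1 − rank ∂_2 = (9 − 4) − 5 = 0, and the invariant factors of ∂_2 are all 1, so H_1 = 0.
  H_2: rank ker ∂_2 − rank ∂_3 = (6 − 5) − 0 = 1, and there is no ∂_3, so H_2 = Z.

(K is a triangulation of the 2-sphere S^2.)

H_0 ≅ Z,  H_1 = 0,  H_2 ≅ Z.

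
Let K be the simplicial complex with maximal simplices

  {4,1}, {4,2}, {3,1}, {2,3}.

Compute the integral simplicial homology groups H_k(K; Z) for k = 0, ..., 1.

Order the vertices as 1 < 2 < 3 < 4. Listing each simplex with vertices in this order, K has dimension 1 with simplices:

  0-simplices (4): [1], [2], [3], [4]
  1-simplices (4): [1,3], [1,4], [2,3], [2,4]

so the chain groups are C_0 ≅ Z^4, C_1 ≅ Z^4.

∂_1: C_1 → C_0 maps an edge to its endpoints' difference, ∂[p,q] = q − p. For instance
  ∂[2,4] = [4] − [2].
The 4×4 boundary matrix has rank 3 and Smith normal form diag(1,1,1).

From H_k ≅ ker(∂_k) / im(∂_{k+1}) we obtain:

  H_0: rank C_0 − rank ∂_1 = 4 − 3 = 1, and the invariant factors of ∂_1 are all 1, so H_0 = Z.
  H_1: rank ker ∂_1 − rank ∂_2 = (4 − 3) − 0 = 1, and there is no ∂_2, so H_1 = Z.

As a check, the Euler characteristic is 4 − 4 = 0, which agrees with 1 − 1 = 0.

H_0 = Z,  H_1 = Z.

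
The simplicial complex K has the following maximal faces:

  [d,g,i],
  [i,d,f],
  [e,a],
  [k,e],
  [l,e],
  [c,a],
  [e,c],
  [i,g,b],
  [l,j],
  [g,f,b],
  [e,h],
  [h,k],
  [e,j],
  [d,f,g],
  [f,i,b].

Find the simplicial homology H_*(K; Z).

H_0 ≅ Z^2,  H_1 ≅ Z^3,  H_2 ≅ Z.

We work with the vertex ordering a < b < c < d < e < f < g < h < i < j < k < l. The simplices of K, each written with vertices in increasing order, are:

  0-simplices (12): a, b, c, d, e, f, g, h, i, j, k, l
  1-simplices (18): ac, ae, bf, bg, bi, ce, df, dg, di, eh, ej, ek, el, fg, fi, gi, hk, jl
  2-simplices (6): bfg, bfi, bgi, dfg, dfi, dgi

so the chain groups are C_0 ≅ Z^12, C_1 ≅ Z^18, C_2 ≅ Z^6.

∂_1: C_1 → C_0 is given by ∂[p,q] = [q] − [p].
This gives a 12×18 integer matrix of rank 10; reducing to Smith normal form yields diagonal entries (1,1,1,1,1,1,1,1,1,1).

Boundary ∂_2: C_2 → C_1 sends each 2-simplex [p,q,r] to [q,r] − [p,r] + [p,q]. For instance
  ∂dfi = fi − di + df,
  ∂bgi = gi − bi + bg.
As a 18×6 matrix over Z this has rank 5, with invariant factors (1,1,1,1,1).

Now H_k = ker ∂_k / im ∂_{k+1}, so:

  H_0: rank C_0 − rank ∂_1 = 12 − 10 = 2, and the invariant factors of ∂_1 are all 1, so H_0 ≅ Z^2.
  H_1: rank ker ∂_1 − rank ∂_2 = (18 − 10) − 5 = 3, and the invariant factors of ∂_2 are all 1, so H_1 ≅ Z^3.
  H_2: rank ker ∂_2 − rank ∂_3 = (6 − 5) − 0 = 1, and there is no ∂_3, so H_2 ≅ Z.

(K is a triangulation of the disjoint union of a wedge of 3 circles and the 2-sphere S^2.)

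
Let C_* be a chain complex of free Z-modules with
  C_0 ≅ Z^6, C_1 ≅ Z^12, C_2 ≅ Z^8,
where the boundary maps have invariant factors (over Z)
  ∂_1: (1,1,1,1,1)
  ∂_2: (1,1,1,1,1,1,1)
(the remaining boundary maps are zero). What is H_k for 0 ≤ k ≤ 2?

H_0 ≅ Z,  H_1 = 0,  H_2 ≅ Z.

H_0: b_0 = 6 − 0 − 5 = 1; torsion from ∂_1 factors > 1: none. So H_0 ≅ Z.
H_1: b_1 = 12 − 5 − 7 = 0; torsion from ∂_2 factors > 1: none. So H_1 ≅ 0.
H_2: b_2 = 8 − 7 − 0 = 1; torsion from ∂_3 factors > 1: none. So H_2 ≅ Z.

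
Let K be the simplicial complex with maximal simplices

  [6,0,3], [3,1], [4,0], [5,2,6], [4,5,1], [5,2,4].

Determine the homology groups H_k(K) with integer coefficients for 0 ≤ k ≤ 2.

H_0 = Z,  H_1 = Z^2,  H_2 = 0.

Take the total order 0 < 1 < 2 < 3 < 4 < 5 < 6 on the vertex set. Then K (dimension 2) consists of the simplices:

  0-simplices (7): [0], [1], [2], [3], [4], [5], [6]
  1-simplices (12): [0,3], [0,4], [0,6], [1,3], [1,4], [1,5], [2,4], [2,5], [2,6], [3,6], [4,5], [5,6]
  2-simplices (4): [0,3,6], [1,4,5], [2,4,5], [2,5,6]

Hence C_0 ≅ Z^7, C_1 ≅ Z^12, C_2 ≅ Z^4.

Boundary ∂_1: C_1 → C_0 sends each edge [p,q] (with p < q) to q − p. For instance
  ∂[0,4] = [4] − [0].
This gives a 7×12 integer matrix of rank 6; reducing to Smith normal form yields diagonal entries (1,1,1,1,1,1).

The boundary map ∂_2: C_2 → C_1 maps a triangle to the signed sum of its edges. For instance
  ∂[2,4,5] = [4,5] − [2,5] + [2,4],
  ∂[1,4,5] = [4,5] − [1,5] + [1,4].
As a 12×4 matrix over Z this has rank 4, with invariant factors (1,1,1,1).

From H_k ≅ ker(∂_k) / im(∂_{k+1}) we obtain:

  H_0: rank C_0 − rank ∂_1 = 7 − 6 = 1, and the invariant factors of ∂_1 are all 1, so H_0 = Z.
  H_1: rank ker ∂_1 − rank ∂_2 = (12 − 6) − 4 = 2, and the invariant factors of ∂_2 are all 1, so H_1 = Z^2.
  H_2: rank ker ∂_2 − rank ∂_3 = (4 − 4) − 0 = 0, and there is no ∂_3, so H_2 = 0.

As a check, the Euler characteristic is 7 − 12 + 4 = -1, which agrees with 1 − 2 + 0 = -1.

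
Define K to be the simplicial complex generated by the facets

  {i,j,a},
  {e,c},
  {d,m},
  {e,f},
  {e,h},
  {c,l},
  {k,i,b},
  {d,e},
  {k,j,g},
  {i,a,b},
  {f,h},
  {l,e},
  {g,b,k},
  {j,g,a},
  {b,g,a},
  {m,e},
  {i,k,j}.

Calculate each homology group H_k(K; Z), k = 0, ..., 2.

We work with the vertex ordering a < b < c < d < e < f < g < h < i < j < k < l < m. The simplices of K, each written with vertices in increasing order, are:

  0-simplices (13): a, b, c, d, e, f, g, h, i, j, k, l, m
  1-simplices (21): ab, ag, ai, aj, bg, bi, bk, ce, cl, de, dm, ef, eh, el, em, fh, gj, gk, ij, ik, jk
  2-simplices (8): abg, abi, agj, aij, bgk, bik, gjk, ijk

Hence C_0 ≅ Z^13, C_1 ≅ Z^21, C_2 ≅ Z^8.

The boundary map ∂_1: C_1 → C_0 is given by ∂[p,q] = [q] − [p]. For instance
  ∂bi = i − b.
As a 13×21 matrix over Z this has rank 11, with invariant factors (1,1,1,1,1,1,1,1,1,1,1).

Boundary ∂_2: C_2 → C_1 maps a triangle to the signed sum of its edges. For instance
  ∂abg = bg − ag + ab,
  ∂aij = ij − aj + ai.
As a 21×8 matrix over Z this has rank 7, with invariant factors (1,1,1,1,1,1,1).

Now H_k = ker ∂_k / im ∂_{k+1}, so:

  H_0: rank C_0 − rank ∂_1 = 13 − 11 = 2, and the invariant factors of ∂_1 are all 1, so H_0 = Z^2.
  H_1: rank ker ∂_1 − rank ∂_2 = (21 − 11) − 7 = 3, and the invariant factors of ∂_2 are all 1, so H_1 = Z^3.
  H_2: rank ker ∂_2 − rank ∂_3 = (8 − 7) − 0 = 1, and there is no ∂_3, so H_2 = Z.

H_0 = Z^2,  H_1 = Z^3,  H_2 = Z.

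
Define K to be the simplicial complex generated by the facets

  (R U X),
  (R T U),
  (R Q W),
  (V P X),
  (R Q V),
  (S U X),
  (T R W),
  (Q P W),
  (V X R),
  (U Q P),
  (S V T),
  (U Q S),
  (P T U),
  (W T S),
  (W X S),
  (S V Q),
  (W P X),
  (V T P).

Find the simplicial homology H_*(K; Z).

We work with the vertex ordering P < Q < R < S < T < U < V < W < X. The simplices of K, each written with vertices in increasing order, are:

  0-simplices (9): P, Q, R, S, T, U, V, W, X
  1-simplices (27): PQ, PT, PU, PV, PW, PX, QR, QS, QU, QV, QW, RT, RU, RV, RW, RX, ST, SU, SV, SW, SX, TU, TV, TW, UX, VX, WX
  2-simplices (18): PQU, PQW, PTU, PTV, PVX, PWX, QRV, QRW, QSU, QSV, RTU, RTW, RUX, RVX, STV, STW, SUX, SWX

giving chain groups C_0 ≅ Z^9, C_1 ≅ Z^27, C_2 ≅ Z^18.

The boundary map ∂_1: C_1 → C_0 sends each edge [p,q] (with p < q) to q − p.
This gives a 9×27 integer matrix of rank 8; reducing to Smith normal form yields diagonal entries (1,1,1,1,1,1,1,1).

Boundary ∂_2: C_2 → C_1 acts by ∂[p,q,r] = [q,r] − [p,r] + [p,q]. For instance
  ∂PVX = VX − PX + PV,
  ∂QSU = SU − QU + QS.
This gives a 27×18 integer matrix of rank 17; reducing to Smith normal form yields diagonal entries (1,1,1,1,1,1,1,1,1,1,1,1,1,1,1,1,1).

Computing H_k = (kernel of ∂_k) / (image of ∂_{k+1}):

  H_0: rank C_0 − rank ∂_1 = 9 − 8 = 1, and the invariant factors of ∂_1 are all 1, so H_0 = Z.
  H_1: rank ker ∂_1 − rank ∂_2 = (27 − 8) − 17 = 2, and the invariant factors of ∂_2 are all 1, so H_1 = Z^2.
  H_2: rank ker ∂_2 − rank ∂_3 = (18 − 17) − 0 = 1, and there is no ∂_3, so H_2 = Z.

(K is a triangulation of the torus T^2.)

H_0 ≅ Z,  H_1 ≅ Z^2,  H_2 ≅ Z.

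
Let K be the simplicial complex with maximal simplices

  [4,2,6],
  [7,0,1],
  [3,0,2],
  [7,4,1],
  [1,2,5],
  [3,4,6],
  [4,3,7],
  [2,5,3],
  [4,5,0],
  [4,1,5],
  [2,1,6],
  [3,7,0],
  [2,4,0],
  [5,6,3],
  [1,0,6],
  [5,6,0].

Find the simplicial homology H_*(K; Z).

H_0 ≅ Z,  H_1 ≅ Z^2,  H_2 ≅ Z.

Take the total order 0 < 1 < 2 < 3 < 4 < 5 < 6 < 7 on the vertex set. Then K (dimension 2) consists of the simplices:

  0-simplices (8): [0], [1], [2], [3], [4], [5], [6], [7]
  1-simplices (24): (24 of them)
  2-simplices (16): [0,1,6], [0,1,7], [0,2,3], [0,2,4], [0,3,7], [0,4,5], [0,5,6], [1,2,5], [1,2,6], [1,4,5], [1,4,7], [2,3,5], [2,4,6], [3,4,6], [3,4,7], [3,5,6]

Hence C_0 ≅ Z^8, C_1 ≅ Z^24, C_2 ≅ Z^16.

The boundary map ∂_1: C_1 → C_0 is given by ∂[p,q] = [q] − [p]. For instance
  ∂[5,6] = [6] − [5].
The 8×24 boundary matrix has rank 7 and Smith normal form diag(1,1,1,1,1,1,1).

The boundary map ∂_2: C_2 → C_1 sends each 2-simplex [p,q,r] to [q,r] − [p,r] + [p,q]. For instance
  ∂[0,1,7] = [1,7] − [0,7] + [0,1],
  ∂[0,1,6] = [1,6] − [0,6] + [0,1].
This gives a 24×16 integer matrix of rank 15; reducing to Smith normal form yields diagonal entries (1,1,1,1,1,1,1,1,1,1,1,1,1,1,1).

From H_k ≅ ker(∂_k) / im(∂_{k+1}) we obtain:

  H_0: rank C_0 − rank ∂_1 = 8 − 7 = 1, and the invariant factors of ∂_1 are all 1, so H_0 = Z.
  H_1: rank ker ∂_1 − rank ∂_2 = (24 − 7) − 15 = 2, and the invariant factors of ∂_2 are all 1, so H_1 = Z^2.
  H_2: rank ker ∂_2 − rank ∂_3 = (16 − 15) − 0 = 1, and there is no ∂_3, so H_2 = Z.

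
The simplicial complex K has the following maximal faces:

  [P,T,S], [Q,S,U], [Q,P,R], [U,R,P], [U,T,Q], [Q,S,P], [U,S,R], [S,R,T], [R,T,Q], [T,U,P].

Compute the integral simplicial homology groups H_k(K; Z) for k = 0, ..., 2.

H_0 = Z,  H_1 = Z_2,  H_2 = 0.

Take the total order P < Q < R < S < T < U on the vertex set. Then K (dimension 2) consists of the simplices:

  0-simplices (6): P, Q, R, S, T, U
  1-simplices (15): PQ, PR, PS, PT, PU, QR, QS, QT, QU, RS, RT, RU, ST, SU, TU
  2-simplices (10): PQR, PQS, PRU, PST, PTU, QRT, QSU, QTU, RST, RSU

giving chain groups C_0 ≅ Z^6, C_1 ≅ Z^15, C_2 ≅ Z^10.

∂_1: C_1 → C_0 is given by ∂[p,q] = [q] − [p].
As a 6×15 matrix over Z this has rank 5, with invariant factors (1,1,1,1,1).

The boundary map ∂_2: C_2 → C_1 maps a triangle to the signed sum of its edges. For instance
  ∂PST = ST − PT + PS,
  ∂QTU = TU − QU + QT.
The 15×10 boundary matrix has rank 10 and Smith normal form diag(1,1,1,1,1,1,1,1,1,2).

Computing H_k = (kernel of ∂_k) / (image of ∂_{k+1}):

  H_0: rank C_0 − rank ∂_1 = 6 − 5 = 1, and the invariant factors of ∂_1 are all 1, so H_0 = Z.
  H_1: rank ker ∂_1 − rank ∂_2 = (15 − 5) − 10 = 0, and ∂_2 has invariant factor 2 > 1, so H_1 = Z_2.
  H_2: rank ker ∂_2 − rank ∂_3 = (10 − 10) − 0 = 0, and there is no ∂_3, so H_2 = 0.

As a check, the Euler characteristic is 6 − 15 + 10 = 1, which agrees with 1 − 0 + 0 = 1.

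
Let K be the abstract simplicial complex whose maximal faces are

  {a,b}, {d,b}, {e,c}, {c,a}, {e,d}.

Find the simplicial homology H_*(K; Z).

H_0 = Z,  H_1 = Z.

Fix the vertex order a < b < c < d < e and write every simplex with vertices in increasing order. Then dim K = 1 and the simplices of K are:

  0-simplices (5): a, b, c, d, e
  1-simplices (5): ab, ac, bd, ce, de

so the chain groups are C_0 ≅ Z^5, C_1 ≅ Z^5.

∂_1: C_1 → C_0 is given by ∂[p,q] = [q] − [p].
The 5×5 boundary matrix has rank 4 and Smith normal form diag(1,1,1,1).

Now H_k = ker ∂_k / im ∂_{k+1}, so:

  H_0: rank C_0 − rank ∂_1 = 5 − 4 = 1, and the invariant factors of ∂_1 are all 1, so H_0 ≅ Z.
  H_1: rank ker ∂_1 − rank ∂_2 = (5 − 4) − 0 = 1, and there is no ∂_2, so H_1 ≅ Z.

As a check, the Euler characteristic is 5 − 5 = 0, which agrees with 1 − 1 = 0.
(K is a triangulation of the circle S^1.)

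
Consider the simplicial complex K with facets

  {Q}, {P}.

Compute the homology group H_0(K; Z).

H_0 ≅ Z^2.

We work with the vertex ordering P < Q. The simplices of K, each written with vertices in increasing order, are:

  0-simplices (2): P, Q

giving chain groups C_0 ≅ Z^2.

Now H_k = ker ∂_k / im ∂_{k+1}, so:

  H_0: rank C_0 − rank ∂_1 = 2 − 0 = 2, and there is no ∂_1, so H_0 ≅ Z^2.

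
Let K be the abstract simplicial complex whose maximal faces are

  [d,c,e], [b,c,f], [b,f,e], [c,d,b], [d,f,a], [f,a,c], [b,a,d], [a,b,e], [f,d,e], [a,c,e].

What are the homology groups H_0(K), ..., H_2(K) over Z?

K has 6 vertices, 15 edges, 10 triangles.
rank ∂_0 = 0, rank ∂_1 = 5 ⇒ b_0 = 6 − 0 − 5 = 1; all invariant factors of ∂_1 are 1 so no torsion. So H_0 ≅ Z.
rank ∂_1 = 5, rank ∂_2 = 10 ⇒ b_1 = 15 − 5 − 10 = 0; ∂_2 has invariant factor(s) [2] giving torsion. So H_1 ≅ Z/2.
rank ∂_2 = 10, rank ∂_3 = 0 ⇒ b_2 = 10 − 10 − 0 = 0. So H_2 ≅ 0.

H_0 ≅ Z,  H_1 ≅ Z/2,  H_2 = 0.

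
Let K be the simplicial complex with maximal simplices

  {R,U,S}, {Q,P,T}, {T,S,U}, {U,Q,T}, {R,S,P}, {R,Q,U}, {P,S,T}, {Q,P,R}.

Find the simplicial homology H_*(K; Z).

H_0 ≅ Z,  H_1 = 0,  H_2 ≅ Z.

Take the total order P < Q < R < S < T < U on the vertex set. Then K (dimension 2) consists of the simplices:

  0-simplices (6): P, Q, R, S, T, U
  1-simplices (12): PQ, PR, PS, PT, QR, QT, QU, RS, RU, ST, SU, TU
  2-simplices (8): PQR, PQT, PRS, PST, QRU, QTU, RSU, STU

so the chain groups are C_0 ≅ Z^6, C_1 ≅ Z^12, C_2 ≅ Z^8.

The boundary map ∂_1: C_1 → C_0 sends each edge [p,q] (with p < q) to q − p. For instance
  ∂ST = T − S.
This gives a 6×12 integer matrix of rank 5; reducing to Smith normal form yields diagonal entries (1,1,1,1,1).

∂_2: C_2 → C_1 sends each 2-simplex [p,q,r] to [q,r] − [p,r] + [p,q]. For instance
  ∂PST = ST − PT + PS,
  ∂PQR = QR − PR + PQ.
The 12×8 boundary matrix has rank 7 and Smith normal form diag(1,1,1,1,1,1,1).

Reading off H_k = ker ∂_k / im ∂_{k+1}:

  H_0: rank C_0 − rank ∂_1 = 6 − 5 = 1, and the invariant factors of ∂_1 are all 1, so H_0 = Z.
  H_1: rank ker ∂_1 − rank ∂_2 = (12 − 5) − 7 = 0, and the invariant factors of ∂_2 are all 1, so H_1 = 0.
  H_2: rank ker ∂_2 − rank ∂_3 = (8 − 7) − 0 = 1, and there is no ∂_3, so H_2 = Z.

(K is a triangulation of the 2-sphere S^2.)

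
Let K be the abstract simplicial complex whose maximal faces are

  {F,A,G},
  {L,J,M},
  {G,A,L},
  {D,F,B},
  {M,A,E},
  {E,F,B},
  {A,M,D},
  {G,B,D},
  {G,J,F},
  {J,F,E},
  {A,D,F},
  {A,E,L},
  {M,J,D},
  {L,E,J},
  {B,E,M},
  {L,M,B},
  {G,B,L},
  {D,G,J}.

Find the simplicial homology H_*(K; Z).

Fix the vertex order A < B < D < E < F < G < J < L < M and write every simplex with vertices in increasing order. Then dim K = 2 and the simplices of K are:

  0-simplices (9): A, B, D, E, F, G, J, L, M
  1-simplices (27): AD, AE, AF, AG, AL, AM, BD, BE, BF, BG, BL, BM, DF, DG, DJ, DM, EF, EJ, EL, EM, FG, FJ, GJ, GL, JL, JM, LM
  2-simplices (18): ADF, ADM, AEL, AEM, AFG, AGL, BDF, BDG, BEF, BEM, BGL, BLM, DGJ, DJM, EFJ, EJL, FGJ, JLM

Hence C_0 ≅ Z^9, C_1 ≅ Z^27, C_2 ≅ Z^18.

The boundary map ∂_1: C_1 → C_0 maps an edge to its endpoints' difference, ∂[p,q] = q − p. For instance
  ∂AL = L − A.
As a 9×27 matrix over Z this has rank 8, with invariant factors (1,1,1,1,1,1,1,1).

Boundary ∂_2: C_2 → C_1 maps a triangle to the signed sum of its edges. For instance
  ∂EFJ = FJ − EJ + EF,
  ∂EJL = JL − EL + EJ.
The resulting 27×18 matrix has rank 18, and its Smith normal form has invariant factors (1,1,1,1,1,1,1,1,1,1,1,1,1,1,1,1,1,2).

Reading off H_k = ker ∂_k / im ∂_{k+1}:

  H_0: rank C_0 − rank ∂_1 = 9 − 8 = 1, and the invariant factors of ∂_1 are all 1, so H_0 ≅ Z.
  H_1: rank ker ∂_1 − rank ∂_2 = (27 − 8) − 18 = 1, and ∂_2 has invariant factor 2 > 1, so H_1 ≅ Z ⊕ Z/2.
  H_2: rank ker ∂_2 − rank ∂_3 = (18 − 18) − 0 = 0, and there is no ∂_3, so H_2 ≅ 0.

H_0 = Z,  H_1 = Z ⊕ Z/2,  H_2 = 0.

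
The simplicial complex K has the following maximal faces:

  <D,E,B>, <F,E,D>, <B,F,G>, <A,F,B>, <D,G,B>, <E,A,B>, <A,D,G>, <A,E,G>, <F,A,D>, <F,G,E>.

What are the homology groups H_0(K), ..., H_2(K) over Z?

H_0 = Z,  H_1 = Z_2,  H_2 = 0.

Fix the vertex order A < B < D < E < F < G and write every simplex with vertices in increasing order. Then dim K = 2 and the simplices of K are:

  0-simplices (6): A, B, D, E, F, G
  1-simplices (15): AB, AD, AE, AF, AG, BD, BE, BF, BG, DE, DF, DG, EF, EG, FG
  2-simplices (10): ABE, ABF, ADF, ADG, AEG, BDE, BDG, BFG, DEF, EFG

giving chain groups C_0 ≅ Z^6, C_1 ≅ Z^15, C_2 ≅ Z^10.

The boundary map ∂_1: C_1 → C_0 sends each edge [p,q] (with p < q) to q − p. For instance
  ∂DG = G − D.
As a 6×15 matrix over Z this has rank 5, with invariant factors (1,1,1,1,1).

The boundary map ∂_2: C_2 → C_1 acts by ∂[p,q,r] = [q,r] − [p,r] + [p,q]. For instance
  ∂ABE = BE − AE + AB,
  ∂EFG = FG − EG + EF.
The 15×10 boundary matrix has rank 10 and Smith normal form diag(1,1,1,1,1,1,1,1,1,2).

From H_k ≅ ker(∂_k) / im(∂_{k+1}) we obtain:

  H_0: rank C_0 − rank ∂_1 = 6 − 5 = 1, and the invariant factors of ∂_1 are all 1, so H_0 ≅ Z.
  H_1: rank ker ∂_1 − rank ∂_2 = (15 − 5) − 10 = 0, and ∂_2 has invariant factor 2 > 1, so H_1 ≅ Z_2.
  H_2: rank ker ∂_2 − rank ∂_3 = (10 − 10) − 0 = 0, and there is no ∂_3, so H_2 ≅ 0.

(K is a triangulation of the real projective plane RP^2.)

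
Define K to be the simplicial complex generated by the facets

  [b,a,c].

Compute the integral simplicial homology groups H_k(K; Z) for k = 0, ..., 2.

Order the vertices as a < b < c. Listing each simplex with vertices in this order, K has dimension 2 with simplices:

  0-simplices (3): a, b, c
  1-simplices (3): ab, ac, bc
  2-simplices (1): abc

so the chain groups are C_0 ≅ Z^3, C_1 ≅ Z^3, C_2 ≅ Z^1.

The boundary map ∂_1: C_1 → C_0 maps an edge to its endpoints' difference, ∂[p,q] = q − p. For instance
  ∂ab = b − a.
The resulting 3×3 matrix has rank 2, and its Smith normal form has invariant factors (1,1).

Boundary ∂_2: C_2 → C_1 maps a triangle to the signed sum of its edges. For instance
  ∂abc = bc − ac + ab.
The resulting 3×1 matrix has rank 1, and its Smith normal form has invariant factors (1).

Reading off H_k = ker ∂_k / im ∂_{k+1}:

  H_0: rank C_0 − rank ∂_1 = 3 − 2 = 1, and the invariant factors of ∂_1 are all 1, so H_0 = Z.
  H_1: rank ker ∂_1 − rank ∂_2 = (3 − 2) − 1 = 0, and the invariant factors of ∂_2 are all 1, so H_1 = 0.
  H_2: rank ker ∂_2 − rank ∂_3 = (1 − 1) − 0 = 0, and there is no ∂_3, so H_2 = 0.

H_0 ≅ Z,  H_1 = 0,  H_2 = 0.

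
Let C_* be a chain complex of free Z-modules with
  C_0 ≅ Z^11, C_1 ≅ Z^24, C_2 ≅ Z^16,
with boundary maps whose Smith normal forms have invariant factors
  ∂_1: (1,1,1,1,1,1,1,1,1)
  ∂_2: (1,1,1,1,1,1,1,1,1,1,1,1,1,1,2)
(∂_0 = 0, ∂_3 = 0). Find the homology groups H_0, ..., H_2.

H_0: b_0 = 11 − 0 − 9 = 2; torsion from ∂_1 factors > 1: none. So H_0 = Z^2.
H_1: b_1 = 24 − 9 − 15 = 0; torsion from ∂_2 factors > 1: [2]. So H_1 = Z/2Z.
H_2: b_2 = 16 − 15 − 0 = 1; torsion from ∂_3 factors > 1: none. So H_2 = Z.

H_0 = Z^2,  H_1 = Z/2Z,  H_2 = Z.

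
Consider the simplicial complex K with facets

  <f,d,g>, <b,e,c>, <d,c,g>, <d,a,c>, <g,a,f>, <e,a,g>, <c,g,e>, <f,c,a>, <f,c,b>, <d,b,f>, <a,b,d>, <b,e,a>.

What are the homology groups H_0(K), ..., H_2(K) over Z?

H_0 ≅ Z,  H_1 ≅ Z/2Z,  H_2 = 0.

Order the vertices as a < b < c < d < e < f < g. Listing each simplex with vertices in this order, K has dimension 2 with simplices:

  0-simplices (7): a, b, c, d, e, f, g
  1-simplices (18): ab, ac, ad, ae, af, ag, bc, bd, be, bf, cd, ce, cf, cg, df, dg, eg, fg
  2-simplices (12): abd, abe, acd, acf, aeg, afg, bce, bcf, bdf, cdg, ceg, dfg

so the chain groups are C_0 ≅ Z^7, C_1 ≅ Z^18, C_2 ≅ Z^12.

Boundary ∂_1: C_1 → C_0 maps an edge to its endpoints' difference, ∂[p,q] = q − p.
The 7×18 boundary matrix has rank 6 and Smith normal form diag(1,1,1,1,1,1).

The boundary map ∂_2: C_2 → C_1 acts by ∂[p,q,r] = [q,r] − [p,r] + [p,q]. For instance
  ∂acf = cf − af + ac,
  ∂abe = be − ae + ab.
The resulting 18×12 matrix has rank 12, and its Smith normal form has invariant factors (1,1,1,1,1,1,1,1,1,1,1,2).

Computing H_k = (kernel of ∂_k) / (image of ∂_{k+1}):

  H_0: rank C_0 − rank ∂_1 = 7 − 6 = 1, and the invariant factors of ∂_1 are all 1, so H_0 = Z.
  H_1: rank ker ∂_1 − rank ∂_2 = (18 − 6) − 12 = 0, and ∂_2 has invariant factor 2 > 1, so H_1 = Z/2Z.
  H_2: rank ker ∂_2 − rank ∂_3 = (12 − 12) − 0 = 0, and there is no ∂_3, so H_2 = 0.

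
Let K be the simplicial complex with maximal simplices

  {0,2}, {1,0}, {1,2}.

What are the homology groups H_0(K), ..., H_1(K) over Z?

Take the total order 0 < 1 < 2 on the vertex set. Then K (dimension 1) consists of the simplices:

  0-simplices (3): [0], [1], [2]
  1-simplices (3): [0,1], [0,2], [1,2]

giving chain groups C_0 ≅ Z^3, C_1 ≅ Z^3.

Boundary ∂_1: C_1 → C_0 maps an edge to its endpoints' difference, ∂[p,q] = q − p. For instance
  ∂[1,2] = [2] − [1].
The resulting 3×3 matrix has rank 2, and its Smith normal form has invariant factors (1,1).

From H_k ≅ ker(∂_k) / im(∂_{k+1}) we obtain:

  H_0: rank C_0 − rank ∂_1 = 3 − 2 = 1, and the invariant factors of ∂_1 are all 1, so H_0 = Z.
  H_1: rank ker ∂_1 − rank ∂_2 = (3 − 2) − 0 = 1, and there is no ∂_2, so H_1 = Z.

As a check, the Euler characteristic is 3 − 3 = 0, which agrees with 1 − 1 = 0.

H_0 = Z,  H_1 = Z.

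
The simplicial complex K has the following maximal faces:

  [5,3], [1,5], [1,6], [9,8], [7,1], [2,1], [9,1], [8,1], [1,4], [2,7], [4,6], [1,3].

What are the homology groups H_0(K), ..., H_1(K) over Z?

Order the vertices as 1 < 2 < 3 < 4 < 5 < 6 < 7 < 8 < 9. Listing each simplex with vertices in this order, K has dimension 1 with simplices:

  0-simplices (9): [1], [2], [3], [4], [5], [6], [7], [8], [9]
  1-simplices (12): [1,2], [1,3], [1,4], [1,5], [1,6], [1,7], [1,8], [1,9], [2,7], [3,5], [4,6], [8,9]

so the chain groups are C_0 ≅ Z^9, C_1 ≅ Z^12.

Boundary ∂_1: C_1 → C_0 maps an edge to its endpoints' difference, ∂[p,q] = q − p. For instance
  ∂[3,5] = [5] − [3].
This gives a 9×12 integer matrix of rank 8; reducing to Smith normal form yields diagonal entries (1,1,1,1,1,1,1,1).

Reading off H_k = ker ∂_k / im ∂_{k+1}:

  H_0: rank C_0 − rank ∂_1 = 9 − 8 = 1, and the invariant factors of ∂_1 are all 1, so H_0 ≅ Z.
  H_1: rank ker ∂_1 − rank ∂_2 = (12 − 8) − 0 = 4, and there is no ∂_2, so H_1 ≅ Z^4.

(K is a triangulation of a wedge of 4 circles.)

H_0 = Z,  H_1 = Z^4.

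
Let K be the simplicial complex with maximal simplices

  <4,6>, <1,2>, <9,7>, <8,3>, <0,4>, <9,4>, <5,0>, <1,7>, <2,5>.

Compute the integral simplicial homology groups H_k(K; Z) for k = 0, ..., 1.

We work with the vertex ordering 0 < 1 < 2 < 3 < 4 < 5 < 6 < 7 < 8 < 9. The simplices of K, each written with vertices in increasing order, are:

  0-simplices (10): [0], [1], [2], [3], [4], [5], [6], [7], [8], [9]
  1-simplices (9): [0,4], [0,5], [1,2], [1,7], [2,5], [3,8], [4,6], [4,9], [7,9]

so the chain groups are C_0 ≅ Z^10, C_1 ≅ Z^9.

Boundary ∂_1: C_1 → C_0 is given by ∂[p,q] = [q] − [p].
This gives a 10×9 integer matrix of rank 8; reducing to Smith normal form yields diagonal entries (1,1,1,1,1,1,1,1).

Computing H_k = (kernel of ∂_k) / (image of ∂_{k+1}):

  H_0: rank C_0 − rank ∂_1 = 10 − 8 = 2, and the invariant factors of ∂_1 are all 1, so H_0 = Z^2.
  H_1: rank ker ∂_1 − rank ∂_2 = (9 − 8) − 0 = 1, and there is no ∂_2, so H_1 = Z.

H_0 = Z^2,  H_1 = Z.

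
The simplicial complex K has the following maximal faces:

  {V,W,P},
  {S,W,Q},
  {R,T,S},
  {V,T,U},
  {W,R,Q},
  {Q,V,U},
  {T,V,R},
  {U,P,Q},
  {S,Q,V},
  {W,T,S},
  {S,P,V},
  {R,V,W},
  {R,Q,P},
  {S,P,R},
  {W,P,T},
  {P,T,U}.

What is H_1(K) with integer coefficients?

Fix the vertex order P < Q < R < S < T < U < V < W and write every simplex with vertices in increasing order. Then dim K = 2 and the simplices of K are:

  0-simplices (8): P, Q, R, S, T, U, V, W
  1-simplices (24): PQ, PR, PS, PT, PU, PV, PW, QR, QS, QU, QV, QW, RS, RT, RV, RW, ST, SV, SW, TU, TV, TW, UV, VW
  2-simplices (16): PQR, PQU, PRS, PSV, PTU, PTW, PVW, QRW, QSV, QSW, QUV, RST, RTV, RVW, STW, TUV

Hence C_0 ≅ Z^8, C_1 ≅ Z^24, C_2 ≅ Z^16.

The boundary map ∂_1: C_1 → C_0 sends each edge [p,q] (with p < q) to q − p.
The 8×24 boundary matrix has rank 7 and Smith normal form diag(1,1,1,1,1,1,1).

∂_2: C_2 → C_1 maps a triangle to the signed sum of its edges. For instance
  ∂PSV = SV − PV + PS,
  ∂STW = TW − SW + ST.
The 24×16 boundary matrix has rank 15 and Smith normal form diag(1,1,1,1,1,1,1,1,1,1,1,1,1,1,1).

Computing H_k = (kernel of ∂_k) / (image of ∂_{k+1}):

  H_1: rank ker ∂_1 − rank ∂_2 = (24 − 7) − 15 = 2, and the invariant factors of ∂_2 are all 1, so H_1 = Z^2.

H_1 ≅ Z^2.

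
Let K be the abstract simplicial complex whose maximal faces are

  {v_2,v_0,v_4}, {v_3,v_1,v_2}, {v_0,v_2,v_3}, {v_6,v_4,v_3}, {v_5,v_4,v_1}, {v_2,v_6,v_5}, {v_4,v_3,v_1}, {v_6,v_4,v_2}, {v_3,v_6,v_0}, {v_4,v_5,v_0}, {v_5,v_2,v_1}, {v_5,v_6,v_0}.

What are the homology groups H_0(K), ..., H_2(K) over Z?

H_0 = Z,  H_1 = Z/2,  H_2 = 0.

Fix the vertex order v_0 < v_1 < v_2 < v_3 < v_4 < v_5 < v_6 and write every simplex with vertices in increasing order. Then dim K = 2 and the simplices of K are:

  0-simplices (7): [v_0], [v_1], [v_2], [v_3], [v_4], [v_5], [v_6]
  1-simplices (18): (18 of them)
  2-simplices (12): (12 of them)

so the chain groups are C_0 ≅ Z^7, C_1 ≅ Z^18, C_2 ≅ Z^12.

∂_1: C_1 → C_0 maps an edge to its endpoints' difference, ∂[p,q] = q − p.
The 7×18 boundary matrix has rank 6 and Smith normal form diag(1,1,1,1,1,1).

Boundary ∂_2: C_2 → C_1 acts by ∂[p,q,r] = [q,r] − [p,r] + [p,q]. For instance
  ∂[v_3,v_4,v_6] = [v_4,v_6] − [v_3,v_6] + [v_3,v_4],
  ∂[v_0,v_3,v_6] = [v_3,v_6] − [v_0,v_6] + [v_0,v_3].
As a 18×12 matrix over Z this has rank 12, with invariant factors (1,1,1,1,1,1,1,1,1,1,1,2).

From H_k ≅ ker(∂_k) / im(∂_{k+1}) we obtain:

  H_0: rank C_0 − rank ∂_1 = 7 − 6 = 1, and the invariant factors of ∂_1 are all 1, so H_0 = Z.
  H_1: rank ker ∂_1 − rank ∂_2 = (18 − 6) − 12 = 0, and ∂_2 has invariant factor 2 > 1, so H_1 = Z/2.
  H_2: rank ker ∂_2 − rank ∂_3 = (12 − 12) − 0 = 0, and there is no ∂_3, so H_2 = 0.

As a check, the Euler characteristic is 7 − 18 + 12 = 1, which agrees with 1 − 0 + 0 = 1.
(K is a triangulation of the real projective plane RP^2.)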